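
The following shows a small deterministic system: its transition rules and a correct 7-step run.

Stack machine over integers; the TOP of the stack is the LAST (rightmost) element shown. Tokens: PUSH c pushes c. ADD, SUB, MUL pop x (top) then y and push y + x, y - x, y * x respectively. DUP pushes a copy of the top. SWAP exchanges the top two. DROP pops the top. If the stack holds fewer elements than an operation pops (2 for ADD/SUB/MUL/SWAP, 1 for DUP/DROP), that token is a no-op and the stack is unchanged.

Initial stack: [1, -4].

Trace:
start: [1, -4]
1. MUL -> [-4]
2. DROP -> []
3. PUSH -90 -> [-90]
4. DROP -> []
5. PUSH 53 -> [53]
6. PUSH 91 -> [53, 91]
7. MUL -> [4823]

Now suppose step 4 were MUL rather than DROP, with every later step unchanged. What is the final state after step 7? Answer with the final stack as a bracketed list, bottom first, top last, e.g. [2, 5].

[-90, 4823]

(re-executing from step 4 with the substitution; state before step 4: [-90])
4. MUL -> [-90]
5. PUSH 53 -> [-90, 53]
6. PUSH 91 -> [-90, 53, 91]
7. MUL -> [-90, 4823]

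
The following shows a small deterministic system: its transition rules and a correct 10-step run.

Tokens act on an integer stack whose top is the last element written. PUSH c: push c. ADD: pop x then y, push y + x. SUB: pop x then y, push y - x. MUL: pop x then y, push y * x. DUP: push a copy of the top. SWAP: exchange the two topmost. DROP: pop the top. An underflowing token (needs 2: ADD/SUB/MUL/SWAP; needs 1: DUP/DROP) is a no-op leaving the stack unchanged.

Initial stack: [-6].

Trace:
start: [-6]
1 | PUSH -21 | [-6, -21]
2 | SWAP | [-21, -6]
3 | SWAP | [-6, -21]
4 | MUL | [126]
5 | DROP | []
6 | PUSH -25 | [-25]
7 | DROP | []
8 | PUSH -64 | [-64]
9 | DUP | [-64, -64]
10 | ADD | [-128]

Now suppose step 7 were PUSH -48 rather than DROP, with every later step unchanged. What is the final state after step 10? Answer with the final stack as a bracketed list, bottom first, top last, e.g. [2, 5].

[-25, -48, -128]

(re-executing from step 7 with the substitution; state before step 7: [-25])
7 | PUSH -48 | [-25, -48]
8 | PUSH -64 | [-25, -48, -64]
9 | DUP | [-25, -48, -64, -64]
10 | ADD | [-25, -48, -128]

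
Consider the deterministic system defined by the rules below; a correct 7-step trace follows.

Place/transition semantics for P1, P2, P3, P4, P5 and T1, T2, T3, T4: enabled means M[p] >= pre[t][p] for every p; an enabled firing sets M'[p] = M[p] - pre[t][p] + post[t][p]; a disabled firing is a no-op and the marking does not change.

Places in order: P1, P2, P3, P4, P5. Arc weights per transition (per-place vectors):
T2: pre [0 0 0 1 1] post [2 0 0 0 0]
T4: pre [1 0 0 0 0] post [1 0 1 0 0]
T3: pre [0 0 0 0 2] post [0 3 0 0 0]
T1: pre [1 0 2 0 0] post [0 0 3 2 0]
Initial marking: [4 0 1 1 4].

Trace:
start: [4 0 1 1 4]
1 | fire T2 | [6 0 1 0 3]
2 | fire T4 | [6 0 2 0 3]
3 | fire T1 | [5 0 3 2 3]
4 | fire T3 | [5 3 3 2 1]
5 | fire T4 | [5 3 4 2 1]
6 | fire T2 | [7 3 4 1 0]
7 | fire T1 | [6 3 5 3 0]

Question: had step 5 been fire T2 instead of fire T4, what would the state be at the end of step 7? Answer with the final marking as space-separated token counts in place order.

(re-executing from step 5 with the substitution; state before step 5: [5 3 3 2 1])
5 | fire T2 | [7 3 3 1 0]
6 | fire T2 | [7 3 3 1 0]
7 | fire T1 | [6 3 4 3 0]

6 3 4 3 0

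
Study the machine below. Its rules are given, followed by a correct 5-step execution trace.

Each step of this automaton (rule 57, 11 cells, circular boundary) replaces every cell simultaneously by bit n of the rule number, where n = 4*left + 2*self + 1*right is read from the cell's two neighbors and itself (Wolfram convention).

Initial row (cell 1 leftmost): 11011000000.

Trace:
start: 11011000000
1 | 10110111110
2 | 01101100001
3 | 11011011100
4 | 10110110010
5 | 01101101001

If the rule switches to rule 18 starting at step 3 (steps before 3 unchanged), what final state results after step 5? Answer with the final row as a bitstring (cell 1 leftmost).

10001000000

(re-executing steps 3..5 under rule 18; state before step 3: 01101100001)
3 | 00000010010
4 | 00000101101
5 | 10001000000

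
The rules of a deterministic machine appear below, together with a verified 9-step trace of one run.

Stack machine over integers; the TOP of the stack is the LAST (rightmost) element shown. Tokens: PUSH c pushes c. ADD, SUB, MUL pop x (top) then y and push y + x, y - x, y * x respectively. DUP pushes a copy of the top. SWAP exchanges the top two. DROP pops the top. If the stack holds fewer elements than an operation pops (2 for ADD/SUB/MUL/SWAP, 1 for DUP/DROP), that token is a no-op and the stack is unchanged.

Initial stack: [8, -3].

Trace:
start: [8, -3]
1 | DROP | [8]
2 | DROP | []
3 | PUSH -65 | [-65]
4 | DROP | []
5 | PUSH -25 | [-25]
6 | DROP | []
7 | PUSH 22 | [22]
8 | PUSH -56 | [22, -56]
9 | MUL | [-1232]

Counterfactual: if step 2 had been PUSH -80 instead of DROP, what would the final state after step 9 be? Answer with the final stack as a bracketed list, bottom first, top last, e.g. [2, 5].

[8, -80, -1232]

(re-executing from step 2 with the substitution; state before step 2: [8])
2 | PUSH -80 | [8, -80]
3 | PUSH -65 | [8, -80, -65]
4 | DROP | [8, -80]
5 | PUSH -25 | [8, -80, -25]
6 | DROP | [8, -80]
7 | PUSH 22 | [8, -80, 22]
8 | PUSH -56 | [8, -80, 22, -56]
9 | MUL | [8, -80, -1232]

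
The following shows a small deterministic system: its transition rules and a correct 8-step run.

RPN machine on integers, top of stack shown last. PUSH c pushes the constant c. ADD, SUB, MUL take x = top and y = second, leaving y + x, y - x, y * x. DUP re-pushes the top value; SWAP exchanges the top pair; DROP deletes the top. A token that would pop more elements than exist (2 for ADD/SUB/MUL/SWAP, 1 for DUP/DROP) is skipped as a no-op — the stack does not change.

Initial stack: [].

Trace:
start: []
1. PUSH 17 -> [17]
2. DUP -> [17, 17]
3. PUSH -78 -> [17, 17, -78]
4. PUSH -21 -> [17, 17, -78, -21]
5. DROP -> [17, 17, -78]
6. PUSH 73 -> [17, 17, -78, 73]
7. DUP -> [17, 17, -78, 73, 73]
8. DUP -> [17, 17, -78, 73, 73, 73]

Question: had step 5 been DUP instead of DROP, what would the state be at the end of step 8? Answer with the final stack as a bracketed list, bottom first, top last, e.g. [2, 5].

[17, 17, -78, -21, -21, 73, 73, 73]

(re-executing from step 5 with the substitution; state before step 5: [17, 17, -78, -21])
5. DUP -> [17, 17, -78, -21, -21]
6. PUSH 73 -> [17, 17, -78, -21, -21, 73]
7. DUP -> [17, 17, -78, -21, -21, 73, 73]
8. DUP -> [17, 17, -78, -21, -21, 73, 73, 73]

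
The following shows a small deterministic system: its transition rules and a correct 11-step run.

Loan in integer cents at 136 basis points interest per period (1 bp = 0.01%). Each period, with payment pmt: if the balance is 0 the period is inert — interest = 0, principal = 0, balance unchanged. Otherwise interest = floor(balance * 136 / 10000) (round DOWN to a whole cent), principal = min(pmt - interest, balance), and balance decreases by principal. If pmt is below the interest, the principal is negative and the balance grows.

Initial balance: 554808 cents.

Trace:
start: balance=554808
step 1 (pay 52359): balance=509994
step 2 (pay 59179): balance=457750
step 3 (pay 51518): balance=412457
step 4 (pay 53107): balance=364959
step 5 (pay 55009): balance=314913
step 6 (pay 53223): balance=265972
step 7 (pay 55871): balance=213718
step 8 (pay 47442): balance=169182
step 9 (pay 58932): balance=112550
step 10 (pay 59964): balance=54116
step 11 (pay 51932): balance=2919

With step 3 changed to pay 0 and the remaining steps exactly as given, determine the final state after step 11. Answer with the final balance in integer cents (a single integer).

60318

(re-executing from step 3 with the substitution; state before step 3: balance=457750)
step 3 (pay 0): balance=463975
step 4 (pay 53107): balance=417178
step 5 (pay 55009): balance=367842
step 6 (pay 53223): balance=319621
step 7 (pay 55871): balance=268096
step 8 (pay 47442): balance=224300
step 9 (pay 58932): balance=168418
step 10 (pay 59964): balance=110744
step 11 (pay 51932): balance=60318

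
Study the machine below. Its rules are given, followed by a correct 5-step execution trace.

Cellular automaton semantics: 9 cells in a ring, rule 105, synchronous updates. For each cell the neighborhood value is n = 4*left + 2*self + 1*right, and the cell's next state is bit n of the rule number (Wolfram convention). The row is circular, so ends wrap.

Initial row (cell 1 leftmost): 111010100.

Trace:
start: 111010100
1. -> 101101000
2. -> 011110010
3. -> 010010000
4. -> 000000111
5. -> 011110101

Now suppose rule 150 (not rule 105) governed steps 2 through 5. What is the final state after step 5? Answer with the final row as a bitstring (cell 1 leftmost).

(re-executing steps 2..5 under rule 150; state before step 2: 101101000)
2. -> 100001101
3. -> 010010000
4. -> 111111000
5. -> 011110101

011110101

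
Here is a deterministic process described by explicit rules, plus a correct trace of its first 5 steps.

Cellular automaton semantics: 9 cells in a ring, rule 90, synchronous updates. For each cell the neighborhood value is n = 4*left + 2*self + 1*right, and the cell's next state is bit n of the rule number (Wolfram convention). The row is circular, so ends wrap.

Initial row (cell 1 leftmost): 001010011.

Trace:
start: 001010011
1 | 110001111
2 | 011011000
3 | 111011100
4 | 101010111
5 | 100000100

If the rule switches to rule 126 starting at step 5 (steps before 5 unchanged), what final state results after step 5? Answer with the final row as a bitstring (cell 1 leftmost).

(re-executing step 5 under rule 126; state before step 5: 101010111)
5 | 111111100

111111100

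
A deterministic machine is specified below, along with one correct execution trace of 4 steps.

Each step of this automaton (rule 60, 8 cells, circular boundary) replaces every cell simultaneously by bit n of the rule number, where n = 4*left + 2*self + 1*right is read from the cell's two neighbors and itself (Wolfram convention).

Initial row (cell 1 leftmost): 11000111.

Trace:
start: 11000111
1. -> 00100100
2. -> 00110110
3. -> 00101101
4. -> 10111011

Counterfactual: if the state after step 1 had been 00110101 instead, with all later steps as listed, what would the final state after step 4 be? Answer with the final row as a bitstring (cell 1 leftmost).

01000100

state after step 1 := 00110101
2. -> 10101111
3. -> 01111000
4. -> 01000100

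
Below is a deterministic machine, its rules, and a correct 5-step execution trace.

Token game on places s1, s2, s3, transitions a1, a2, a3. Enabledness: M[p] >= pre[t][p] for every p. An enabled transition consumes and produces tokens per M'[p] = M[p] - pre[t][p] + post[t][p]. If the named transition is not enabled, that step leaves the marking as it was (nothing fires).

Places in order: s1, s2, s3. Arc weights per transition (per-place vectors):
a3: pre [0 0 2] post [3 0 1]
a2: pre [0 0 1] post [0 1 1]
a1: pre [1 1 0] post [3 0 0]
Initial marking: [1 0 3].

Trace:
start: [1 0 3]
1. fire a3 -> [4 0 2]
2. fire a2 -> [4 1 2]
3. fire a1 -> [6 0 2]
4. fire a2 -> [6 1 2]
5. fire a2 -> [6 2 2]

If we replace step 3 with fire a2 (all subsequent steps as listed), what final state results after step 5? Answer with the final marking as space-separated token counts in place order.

4 4 2

(re-executing from step 3 with the substitution; state before step 3: [4 1 2])
3. fire a2 -> [4 2 2]
4. fire a2 -> [4 3 2]
5. fire a2 -> [4 4 2]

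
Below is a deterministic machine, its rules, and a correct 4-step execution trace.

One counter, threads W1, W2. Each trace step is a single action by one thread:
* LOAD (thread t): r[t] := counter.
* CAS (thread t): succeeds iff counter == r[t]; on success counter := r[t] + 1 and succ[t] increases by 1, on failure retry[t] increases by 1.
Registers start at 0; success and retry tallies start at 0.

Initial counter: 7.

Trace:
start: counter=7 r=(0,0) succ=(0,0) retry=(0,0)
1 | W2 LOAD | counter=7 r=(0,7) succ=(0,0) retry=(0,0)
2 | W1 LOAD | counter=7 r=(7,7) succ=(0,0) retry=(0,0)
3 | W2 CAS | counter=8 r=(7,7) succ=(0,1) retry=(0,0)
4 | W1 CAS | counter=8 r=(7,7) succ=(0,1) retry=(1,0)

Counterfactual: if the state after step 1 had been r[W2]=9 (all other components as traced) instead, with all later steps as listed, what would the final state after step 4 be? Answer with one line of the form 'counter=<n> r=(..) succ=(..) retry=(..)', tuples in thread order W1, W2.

state after step 1 := counter=7 r=(0,9) succ=(0,0) retry=(0,0)
2 | W1 LOAD | counter=7 r=(7,9) succ=(0,0) retry=(0,0)
3 | W2 CAS | counter=7 r=(7,9) succ=(0,0) retry=(0,1)
4 | W1 CAS | counter=8 r=(7,9) succ=(1,0) retry=(0,1)

counter=8 r=(7,9) succ=(1,0) retry=(0,1)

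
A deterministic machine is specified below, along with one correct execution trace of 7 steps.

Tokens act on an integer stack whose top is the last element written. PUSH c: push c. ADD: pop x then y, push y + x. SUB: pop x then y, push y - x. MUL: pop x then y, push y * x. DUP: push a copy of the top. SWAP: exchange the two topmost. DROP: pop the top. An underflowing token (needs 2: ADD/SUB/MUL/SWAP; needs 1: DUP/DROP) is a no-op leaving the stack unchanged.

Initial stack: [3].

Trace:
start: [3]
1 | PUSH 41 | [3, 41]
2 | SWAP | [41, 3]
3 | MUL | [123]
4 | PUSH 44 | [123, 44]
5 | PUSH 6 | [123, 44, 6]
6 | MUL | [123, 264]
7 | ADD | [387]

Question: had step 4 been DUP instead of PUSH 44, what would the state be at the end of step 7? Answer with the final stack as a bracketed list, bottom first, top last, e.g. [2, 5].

(re-executing from step 4 with the substitution; state before step 4: [123])
4 | DUP | [123, 123]
5 | PUSH 6 | [123, 123, 6]
6 | MUL | [123, 738]
7 | ADD | [861]

[861]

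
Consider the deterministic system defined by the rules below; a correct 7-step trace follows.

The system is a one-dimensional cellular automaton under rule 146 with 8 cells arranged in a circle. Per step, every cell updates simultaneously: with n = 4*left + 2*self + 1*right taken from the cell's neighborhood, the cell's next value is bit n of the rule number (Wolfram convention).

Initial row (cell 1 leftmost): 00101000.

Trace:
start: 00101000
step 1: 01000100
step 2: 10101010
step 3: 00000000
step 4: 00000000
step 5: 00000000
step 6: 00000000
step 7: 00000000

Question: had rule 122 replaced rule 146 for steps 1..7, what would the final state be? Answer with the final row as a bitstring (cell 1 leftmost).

(re-executing steps 1..7 under rule 122; state before step 1: 00101000)
step 1: 01010100
step 2: 10101010
step 3: 01010101
step 4: 10101010
step 5: 01010101
step 6: 10101010
step 7: 01010101

01010101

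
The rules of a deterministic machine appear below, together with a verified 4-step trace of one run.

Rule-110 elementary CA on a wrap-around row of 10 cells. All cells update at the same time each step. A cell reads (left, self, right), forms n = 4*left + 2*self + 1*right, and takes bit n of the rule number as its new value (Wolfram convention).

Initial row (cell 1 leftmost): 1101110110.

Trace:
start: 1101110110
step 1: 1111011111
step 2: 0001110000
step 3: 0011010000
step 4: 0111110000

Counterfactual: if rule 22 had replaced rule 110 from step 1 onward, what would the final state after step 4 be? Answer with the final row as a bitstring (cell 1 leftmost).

(re-executing steps 1..4 under rule 22; state before step 1: 1101110110)
step 1: 0000000000
step 2: 0000000000
step 3: 0000000000
step 4: 0000000000

0000000000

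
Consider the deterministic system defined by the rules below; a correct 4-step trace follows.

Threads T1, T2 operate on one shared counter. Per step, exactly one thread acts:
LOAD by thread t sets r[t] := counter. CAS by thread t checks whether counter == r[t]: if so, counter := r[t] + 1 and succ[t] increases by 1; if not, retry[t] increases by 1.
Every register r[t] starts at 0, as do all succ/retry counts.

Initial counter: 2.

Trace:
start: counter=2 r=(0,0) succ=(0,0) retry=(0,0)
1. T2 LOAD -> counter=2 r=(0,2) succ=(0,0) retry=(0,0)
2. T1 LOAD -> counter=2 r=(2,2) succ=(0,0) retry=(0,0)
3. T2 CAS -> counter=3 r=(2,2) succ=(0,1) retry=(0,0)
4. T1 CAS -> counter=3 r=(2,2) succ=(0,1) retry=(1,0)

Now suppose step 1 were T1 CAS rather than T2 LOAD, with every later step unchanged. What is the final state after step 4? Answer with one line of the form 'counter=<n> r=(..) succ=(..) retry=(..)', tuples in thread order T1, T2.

counter=3 r=(2,0) succ=(1,0) retry=(1,1)

(re-executing from step 1 with the substitution; state before step 1: counter=2 r=(0,0) succ=(0,0) retry=(0,0))
1. T1 CAS -> counter=2 r=(0,0) succ=(0,0) retry=(1,0)
2. T1 LOAD -> counter=2 r=(2,0) succ=(0,0) retry=(1,0)
3. T2 CAS -> counter=2 r=(2,0) succ=(0,0) retry=(1,1)
4. T1 CAS -> counter=3 r=(2,0) succ=(1,0) retry=(1,1)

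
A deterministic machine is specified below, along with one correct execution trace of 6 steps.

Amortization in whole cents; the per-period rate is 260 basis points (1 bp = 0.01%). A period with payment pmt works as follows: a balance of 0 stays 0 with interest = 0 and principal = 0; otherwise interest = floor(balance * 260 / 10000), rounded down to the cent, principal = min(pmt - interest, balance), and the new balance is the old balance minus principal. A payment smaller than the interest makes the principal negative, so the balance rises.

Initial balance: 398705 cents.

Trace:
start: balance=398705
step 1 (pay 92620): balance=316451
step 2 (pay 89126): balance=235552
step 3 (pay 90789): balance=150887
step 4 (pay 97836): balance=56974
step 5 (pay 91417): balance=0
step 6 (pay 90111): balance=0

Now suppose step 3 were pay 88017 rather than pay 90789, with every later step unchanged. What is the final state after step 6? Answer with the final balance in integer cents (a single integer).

0

(re-executing from step 3 with the substitution; state before step 3: balance=235552)
step 3 (pay 88017): balance=153659
step 4 (pay 97836): balance=59818
step 5 (pay 91417): balance=0
step 6 (pay 90111): balance=0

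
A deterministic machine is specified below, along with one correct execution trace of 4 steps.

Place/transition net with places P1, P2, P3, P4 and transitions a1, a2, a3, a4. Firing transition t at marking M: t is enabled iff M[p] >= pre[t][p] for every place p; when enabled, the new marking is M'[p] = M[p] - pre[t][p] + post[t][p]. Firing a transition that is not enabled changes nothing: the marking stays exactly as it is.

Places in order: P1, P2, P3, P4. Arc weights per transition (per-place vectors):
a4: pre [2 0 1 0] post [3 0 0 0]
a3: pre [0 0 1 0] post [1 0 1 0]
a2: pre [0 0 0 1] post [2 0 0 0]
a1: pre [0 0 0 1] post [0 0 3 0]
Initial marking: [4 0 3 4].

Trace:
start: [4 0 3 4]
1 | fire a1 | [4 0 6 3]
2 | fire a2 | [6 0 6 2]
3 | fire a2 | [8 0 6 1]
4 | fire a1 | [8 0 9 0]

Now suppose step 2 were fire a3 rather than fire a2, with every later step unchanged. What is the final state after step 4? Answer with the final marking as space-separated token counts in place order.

(re-executing from step 2 with the substitution; state before step 2: [4 0 6 3])
2 | fire a3 | [5 0 6 3]
3 | fire a2 | [7 0 6 2]
4 | fire a1 | [7 0 9 1]

7 0 9 1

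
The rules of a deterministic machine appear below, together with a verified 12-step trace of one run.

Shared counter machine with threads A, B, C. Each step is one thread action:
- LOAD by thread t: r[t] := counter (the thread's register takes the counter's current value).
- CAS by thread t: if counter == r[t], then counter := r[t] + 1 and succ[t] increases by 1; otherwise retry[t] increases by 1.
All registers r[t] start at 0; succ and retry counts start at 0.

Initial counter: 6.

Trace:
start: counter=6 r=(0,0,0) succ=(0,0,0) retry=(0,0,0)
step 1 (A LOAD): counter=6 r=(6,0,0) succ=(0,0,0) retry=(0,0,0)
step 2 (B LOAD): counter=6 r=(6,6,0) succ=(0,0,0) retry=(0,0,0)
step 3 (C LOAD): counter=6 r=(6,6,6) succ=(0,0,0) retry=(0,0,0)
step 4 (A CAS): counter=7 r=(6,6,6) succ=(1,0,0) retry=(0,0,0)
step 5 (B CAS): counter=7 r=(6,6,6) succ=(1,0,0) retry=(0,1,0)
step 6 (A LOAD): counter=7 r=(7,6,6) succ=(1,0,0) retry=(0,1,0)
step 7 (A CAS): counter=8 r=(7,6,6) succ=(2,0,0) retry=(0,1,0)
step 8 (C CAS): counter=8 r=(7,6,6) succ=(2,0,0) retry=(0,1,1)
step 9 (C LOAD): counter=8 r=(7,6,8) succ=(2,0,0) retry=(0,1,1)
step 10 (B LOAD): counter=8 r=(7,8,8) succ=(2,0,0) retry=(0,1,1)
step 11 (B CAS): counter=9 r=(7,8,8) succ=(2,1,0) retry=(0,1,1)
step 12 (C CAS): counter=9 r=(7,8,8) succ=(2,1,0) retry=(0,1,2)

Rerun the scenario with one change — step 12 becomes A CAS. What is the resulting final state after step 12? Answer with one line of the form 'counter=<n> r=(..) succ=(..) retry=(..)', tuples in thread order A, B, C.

counter=9 r=(7,8,8) succ=(2,1,0) retry=(1,1,1)

(re-executing from step 12 with the substitution; state before step 12: counter=9 r=(7,8,8) succ=(2,1,0) retry=(0,1,1))
step 12 (A CAS): counter=9 r=(7,8,8) succ=(2,1,0) retry=(1,1,1)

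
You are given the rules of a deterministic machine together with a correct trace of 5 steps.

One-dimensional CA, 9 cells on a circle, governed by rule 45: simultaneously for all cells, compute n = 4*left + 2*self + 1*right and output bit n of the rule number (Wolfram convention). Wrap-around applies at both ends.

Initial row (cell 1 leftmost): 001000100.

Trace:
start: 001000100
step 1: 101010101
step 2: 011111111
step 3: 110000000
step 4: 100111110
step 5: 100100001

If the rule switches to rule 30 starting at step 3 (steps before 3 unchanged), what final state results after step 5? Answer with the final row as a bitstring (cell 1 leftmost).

(re-executing steps 3..5 under rule 30; state before step 3: 011111111)
step 3: 010000000
step 4: 111000000
step 5: 100100001

100100001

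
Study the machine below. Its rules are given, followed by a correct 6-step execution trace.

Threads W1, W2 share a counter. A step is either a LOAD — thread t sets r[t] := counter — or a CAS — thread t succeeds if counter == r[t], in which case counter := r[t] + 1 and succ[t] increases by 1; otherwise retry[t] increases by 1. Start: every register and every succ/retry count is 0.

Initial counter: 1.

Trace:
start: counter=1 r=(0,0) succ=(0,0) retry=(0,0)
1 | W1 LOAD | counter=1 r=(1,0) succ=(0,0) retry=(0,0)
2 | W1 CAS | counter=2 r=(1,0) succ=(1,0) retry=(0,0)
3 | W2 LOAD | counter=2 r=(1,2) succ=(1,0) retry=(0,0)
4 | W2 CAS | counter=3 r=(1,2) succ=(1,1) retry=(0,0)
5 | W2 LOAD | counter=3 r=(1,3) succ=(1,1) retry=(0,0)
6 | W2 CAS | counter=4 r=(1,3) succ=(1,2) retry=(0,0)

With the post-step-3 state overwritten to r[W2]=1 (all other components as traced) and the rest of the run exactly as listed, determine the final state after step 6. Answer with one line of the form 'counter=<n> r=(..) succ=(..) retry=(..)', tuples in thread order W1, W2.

counter=3 r=(1,2) succ=(1,1) retry=(0,1)

state after step 3 := counter=2 r=(1,1) succ=(1,0) retry=(0,0)
4 | W2 CAS | counter=2 r=(1,1) succ=(1,0) retry=(0,1)
5 | W2 LOAD | counter=2 r=(1,2) succ=(1,0) retry=(0,1)
6 | W2 CAS | counter=3 r=(1,2) succ=(1,1) retry=(0,1)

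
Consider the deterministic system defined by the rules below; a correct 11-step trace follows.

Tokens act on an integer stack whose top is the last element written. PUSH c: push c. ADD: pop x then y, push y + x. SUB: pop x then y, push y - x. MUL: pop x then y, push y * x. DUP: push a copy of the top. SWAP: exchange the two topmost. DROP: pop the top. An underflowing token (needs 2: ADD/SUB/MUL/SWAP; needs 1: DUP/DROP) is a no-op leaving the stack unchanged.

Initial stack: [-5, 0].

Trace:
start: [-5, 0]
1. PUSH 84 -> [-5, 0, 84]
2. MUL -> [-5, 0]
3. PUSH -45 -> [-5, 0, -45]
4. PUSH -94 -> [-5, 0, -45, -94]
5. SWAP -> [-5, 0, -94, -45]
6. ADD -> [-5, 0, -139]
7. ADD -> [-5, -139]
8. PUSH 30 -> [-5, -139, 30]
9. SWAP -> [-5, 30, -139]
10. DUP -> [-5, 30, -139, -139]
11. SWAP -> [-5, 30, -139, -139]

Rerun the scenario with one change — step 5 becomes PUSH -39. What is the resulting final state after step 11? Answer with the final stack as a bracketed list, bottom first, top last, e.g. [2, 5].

[-5, 0, 30, -178, -178]

(re-executing from step 5 with the substitution; state before step 5: [-5, 0, -45, -94])
5. PUSH -39 -> [-5, 0, -45, -94, -39]
6. ADD -> [-5, 0, -45, -133]
7. ADD -> [-5, 0, -178]
8. PUSH 30 -> [-5, 0, -178, 30]
9. SWAP -> [-5, 0, 30, -178]
10. DUP -> [-5, 0, 30, -178, -178]
11. SWAP -> [-5, 0, 30, -178, -178]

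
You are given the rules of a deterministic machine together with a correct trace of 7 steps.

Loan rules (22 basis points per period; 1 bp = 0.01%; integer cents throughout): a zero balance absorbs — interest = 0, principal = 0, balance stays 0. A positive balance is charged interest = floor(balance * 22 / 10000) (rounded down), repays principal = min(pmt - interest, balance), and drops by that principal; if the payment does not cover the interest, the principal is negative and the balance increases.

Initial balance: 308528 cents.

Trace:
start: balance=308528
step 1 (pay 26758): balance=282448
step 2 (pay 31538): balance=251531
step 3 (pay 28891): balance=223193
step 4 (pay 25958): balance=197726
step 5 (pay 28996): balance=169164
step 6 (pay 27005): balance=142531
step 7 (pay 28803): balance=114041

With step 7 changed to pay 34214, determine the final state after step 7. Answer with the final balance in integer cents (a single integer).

(re-executing from step 7 with the substitution; state before step 7: balance=142531)
step 7 (pay 34214): balance=108630

108630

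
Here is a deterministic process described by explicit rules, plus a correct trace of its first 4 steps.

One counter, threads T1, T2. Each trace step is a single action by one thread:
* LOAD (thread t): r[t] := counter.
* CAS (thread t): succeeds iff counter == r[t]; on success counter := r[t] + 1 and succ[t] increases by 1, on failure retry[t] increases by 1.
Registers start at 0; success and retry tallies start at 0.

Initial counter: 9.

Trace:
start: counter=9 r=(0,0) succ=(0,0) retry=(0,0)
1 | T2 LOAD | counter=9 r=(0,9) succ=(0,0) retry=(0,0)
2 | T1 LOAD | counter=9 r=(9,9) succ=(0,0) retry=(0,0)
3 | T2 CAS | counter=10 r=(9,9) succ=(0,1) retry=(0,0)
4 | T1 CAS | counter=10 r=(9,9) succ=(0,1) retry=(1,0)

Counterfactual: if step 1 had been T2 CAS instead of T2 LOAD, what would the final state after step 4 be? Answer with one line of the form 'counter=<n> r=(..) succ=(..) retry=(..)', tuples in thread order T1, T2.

counter=10 r=(9,0) succ=(1,0) retry=(0,2)

(re-executing from step 1 with the substitution; state before step 1: counter=9 r=(0,0) succ=(0,0) retry=(0,0))
1 | T2 CAS | counter=9 r=(0,0) succ=(0,0) retry=(0,1)
2 | T1 LOAD | counter=9 r=(9,0) succ=(0,0) retry=(0,1)
3 | T2 CAS | counter=9 r=(9,0) succ=(0,0) retry=(0,2)
4 | T1 CAS | counter=10 r=(9,0) succ=(1,0) retry=(0,2)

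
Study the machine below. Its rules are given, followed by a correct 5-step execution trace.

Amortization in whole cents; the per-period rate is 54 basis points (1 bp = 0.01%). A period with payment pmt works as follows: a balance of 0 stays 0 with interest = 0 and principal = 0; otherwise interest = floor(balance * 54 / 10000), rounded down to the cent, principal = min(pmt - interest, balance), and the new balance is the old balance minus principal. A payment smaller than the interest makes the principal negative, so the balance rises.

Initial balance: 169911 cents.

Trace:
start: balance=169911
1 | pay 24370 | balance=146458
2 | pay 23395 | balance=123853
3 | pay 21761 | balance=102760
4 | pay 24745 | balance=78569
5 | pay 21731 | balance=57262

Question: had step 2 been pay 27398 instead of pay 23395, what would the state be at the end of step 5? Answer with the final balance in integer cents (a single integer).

53195

(re-executing from step 2 with the substitution; state before step 2: balance=146458)
2 | pay 27398 | balance=119850
3 | pay 21761 | balance=98736
4 | pay 24745 | balance=74524
5 | pay 21731 | balance=53195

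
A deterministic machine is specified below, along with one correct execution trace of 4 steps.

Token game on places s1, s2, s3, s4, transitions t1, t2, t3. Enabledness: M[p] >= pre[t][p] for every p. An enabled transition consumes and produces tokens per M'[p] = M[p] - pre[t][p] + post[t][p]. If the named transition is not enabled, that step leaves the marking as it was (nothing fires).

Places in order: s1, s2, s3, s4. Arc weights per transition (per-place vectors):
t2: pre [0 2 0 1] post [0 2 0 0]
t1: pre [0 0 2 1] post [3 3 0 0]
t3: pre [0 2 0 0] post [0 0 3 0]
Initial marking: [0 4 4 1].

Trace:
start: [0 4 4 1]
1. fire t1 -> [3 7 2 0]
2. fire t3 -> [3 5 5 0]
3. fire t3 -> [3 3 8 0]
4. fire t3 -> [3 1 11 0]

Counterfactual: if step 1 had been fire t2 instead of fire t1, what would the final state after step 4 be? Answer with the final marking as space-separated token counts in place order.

0 0 10 0

(re-executing from step 1 with the substitution; state before step 1: [0 4 4 1])
1. fire t2 -> [0 4 4 0]
2. fire t3 -> [0 2 7 0]
3. fire t3 -> [0 0 10 0]
4. fire t3 -> [0 0 10 0]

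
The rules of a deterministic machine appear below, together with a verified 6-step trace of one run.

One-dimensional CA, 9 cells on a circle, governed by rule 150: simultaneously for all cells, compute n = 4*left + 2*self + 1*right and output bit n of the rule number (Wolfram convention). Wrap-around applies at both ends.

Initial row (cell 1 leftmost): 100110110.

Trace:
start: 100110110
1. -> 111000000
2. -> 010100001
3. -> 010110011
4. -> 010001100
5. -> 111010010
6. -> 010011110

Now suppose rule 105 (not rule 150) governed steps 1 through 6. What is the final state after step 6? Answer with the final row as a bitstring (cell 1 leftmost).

(re-executing steps 1..6 under rule 105; state before step 1: 100110110)
1. -> 000111111
2. -> 010100001
3. -> 101001100
4. -> 010001100
5. -> 000101101
6. -> 010011110

010011110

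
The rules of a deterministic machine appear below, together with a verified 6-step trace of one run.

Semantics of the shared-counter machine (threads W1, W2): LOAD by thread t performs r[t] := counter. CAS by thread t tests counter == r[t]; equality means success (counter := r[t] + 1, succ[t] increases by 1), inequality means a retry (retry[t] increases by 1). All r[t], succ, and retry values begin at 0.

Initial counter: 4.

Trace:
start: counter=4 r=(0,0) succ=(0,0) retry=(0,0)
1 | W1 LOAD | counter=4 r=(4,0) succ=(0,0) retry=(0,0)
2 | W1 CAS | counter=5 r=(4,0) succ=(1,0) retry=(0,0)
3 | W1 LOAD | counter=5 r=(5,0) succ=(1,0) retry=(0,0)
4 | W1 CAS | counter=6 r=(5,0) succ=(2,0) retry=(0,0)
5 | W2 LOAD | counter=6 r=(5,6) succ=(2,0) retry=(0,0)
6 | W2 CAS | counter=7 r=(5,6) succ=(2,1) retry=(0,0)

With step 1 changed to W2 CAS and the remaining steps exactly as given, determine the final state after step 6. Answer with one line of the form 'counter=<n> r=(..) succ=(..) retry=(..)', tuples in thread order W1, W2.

(re-executing from step 1 with the substitution; state before step 1: counter=4 r=(0,0) succ=(0,0) retry=(0,0))
1 | W2 CAS | counter=4 r=(0,0) succ=(0,0) retry=(0,1)
2 | W1 CAS | counter=4 r=(0,0) succ=(0,0) retry=(1,1)
3 | W1 LOAD | counter=4 r=(4,0) succ=(0,0) retry=(1,1)
4 | W1 CAS | counter=5 r=(4,0) succ=(1,0) retry=(1,1)
5 | W2 LOAD | counter=5 r=(4,5) succ=(1,0) retry=(1,1)
6 | W2 CAS | counter=6 r=(4,5) succ=(1,1) retry=(1,1)

counter=6 r=(4,5) succ=(1,1) retry=(1,1)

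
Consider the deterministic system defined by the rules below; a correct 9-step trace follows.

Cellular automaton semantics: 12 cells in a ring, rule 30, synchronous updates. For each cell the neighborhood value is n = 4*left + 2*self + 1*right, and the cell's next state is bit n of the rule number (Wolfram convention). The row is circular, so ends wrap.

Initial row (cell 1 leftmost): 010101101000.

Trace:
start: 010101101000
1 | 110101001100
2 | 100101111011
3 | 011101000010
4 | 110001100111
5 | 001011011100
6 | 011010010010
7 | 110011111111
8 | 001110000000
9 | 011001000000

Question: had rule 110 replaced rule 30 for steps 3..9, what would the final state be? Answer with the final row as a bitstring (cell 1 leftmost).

011110011000

(re-executing steps 3..9 under rule 110; state before step 3: 100101111011)
3 | 101111001110
4 | 111001011011
5 | 001011111110
6 | 011110000010
7 | 110010000110
8 | 110110001111
9 | 011110011000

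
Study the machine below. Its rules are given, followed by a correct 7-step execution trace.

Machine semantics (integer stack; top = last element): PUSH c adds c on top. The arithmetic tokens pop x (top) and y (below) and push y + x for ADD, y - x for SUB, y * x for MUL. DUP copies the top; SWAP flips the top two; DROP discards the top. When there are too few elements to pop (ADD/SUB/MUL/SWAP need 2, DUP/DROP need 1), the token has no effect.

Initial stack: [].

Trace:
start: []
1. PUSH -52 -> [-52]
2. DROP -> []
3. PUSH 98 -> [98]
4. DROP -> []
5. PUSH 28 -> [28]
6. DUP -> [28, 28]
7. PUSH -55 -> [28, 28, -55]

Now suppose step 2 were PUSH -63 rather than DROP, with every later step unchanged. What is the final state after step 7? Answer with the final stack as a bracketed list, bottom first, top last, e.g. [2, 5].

[-52, -63, 28, 28, -55]

(re-executing from step 2 with the substitution; state before step 2: [-52])
2. PUSH -63 -> [-52, -63]
3. PUSH 98 -> [-52, -63, 98]
4. DROP -> [-52, -63]
5. PUSH 28 -> [-52, -63, 28]
6. DUP -> [-52, -63, 28, 28]
7. PUSH -55 -> [-52, -63, 28, 28, -55]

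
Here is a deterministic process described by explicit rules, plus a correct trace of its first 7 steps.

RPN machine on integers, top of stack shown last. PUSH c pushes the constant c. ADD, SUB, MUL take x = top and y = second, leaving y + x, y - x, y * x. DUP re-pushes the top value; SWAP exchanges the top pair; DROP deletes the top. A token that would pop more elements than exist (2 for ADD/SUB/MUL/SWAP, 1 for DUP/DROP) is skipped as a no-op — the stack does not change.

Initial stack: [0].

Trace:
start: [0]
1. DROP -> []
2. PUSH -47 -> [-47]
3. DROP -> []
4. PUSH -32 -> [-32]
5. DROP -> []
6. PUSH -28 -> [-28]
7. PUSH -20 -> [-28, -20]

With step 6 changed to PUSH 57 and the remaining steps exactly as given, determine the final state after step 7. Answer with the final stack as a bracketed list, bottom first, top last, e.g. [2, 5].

(re-executing from step 6 with the substitution; state before step 6: [])
6. PUSH 57 -> [57]
7. PUSH -20 -> [57, -20]

[57, -20]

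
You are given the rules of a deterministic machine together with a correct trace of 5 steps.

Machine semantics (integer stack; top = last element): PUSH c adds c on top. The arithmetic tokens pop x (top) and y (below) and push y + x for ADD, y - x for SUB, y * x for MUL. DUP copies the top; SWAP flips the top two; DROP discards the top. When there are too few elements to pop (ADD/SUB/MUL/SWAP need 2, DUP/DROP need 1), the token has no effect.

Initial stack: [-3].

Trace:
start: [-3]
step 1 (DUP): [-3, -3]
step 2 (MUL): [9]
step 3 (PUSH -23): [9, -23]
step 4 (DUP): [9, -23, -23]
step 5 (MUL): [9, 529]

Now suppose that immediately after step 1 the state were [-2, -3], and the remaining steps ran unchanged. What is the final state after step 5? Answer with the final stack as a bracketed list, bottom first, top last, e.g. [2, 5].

[6, 529]

state after step 1 := [-2, -3]
step 2 (MUL): [6]
step 3 (PUSH -23): [6, -23]
step 4 (DUP): [6, -23, -23]
step 5 (MUL): [6, 529]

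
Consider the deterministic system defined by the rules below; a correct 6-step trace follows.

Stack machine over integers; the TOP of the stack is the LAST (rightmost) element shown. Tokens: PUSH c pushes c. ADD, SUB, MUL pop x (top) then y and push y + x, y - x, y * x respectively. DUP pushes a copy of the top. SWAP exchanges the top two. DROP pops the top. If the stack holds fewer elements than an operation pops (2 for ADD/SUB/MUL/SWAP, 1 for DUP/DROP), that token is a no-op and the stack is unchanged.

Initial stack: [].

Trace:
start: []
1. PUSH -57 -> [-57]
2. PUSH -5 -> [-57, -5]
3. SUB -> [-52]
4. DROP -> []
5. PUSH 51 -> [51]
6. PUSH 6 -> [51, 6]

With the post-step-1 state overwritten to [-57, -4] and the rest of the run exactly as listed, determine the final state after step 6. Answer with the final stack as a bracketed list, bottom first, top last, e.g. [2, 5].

[-57, 51, 6]

state after step 1 := [-57, -4]
2. PUSH -5 -> [-57, -4, -5]
3. SUB -> [-57, 1]
4. DROP -> [-57]
5. PUSH 51 -> [-57, 51]
6. PUSH 6 -> [-57, 51, 6]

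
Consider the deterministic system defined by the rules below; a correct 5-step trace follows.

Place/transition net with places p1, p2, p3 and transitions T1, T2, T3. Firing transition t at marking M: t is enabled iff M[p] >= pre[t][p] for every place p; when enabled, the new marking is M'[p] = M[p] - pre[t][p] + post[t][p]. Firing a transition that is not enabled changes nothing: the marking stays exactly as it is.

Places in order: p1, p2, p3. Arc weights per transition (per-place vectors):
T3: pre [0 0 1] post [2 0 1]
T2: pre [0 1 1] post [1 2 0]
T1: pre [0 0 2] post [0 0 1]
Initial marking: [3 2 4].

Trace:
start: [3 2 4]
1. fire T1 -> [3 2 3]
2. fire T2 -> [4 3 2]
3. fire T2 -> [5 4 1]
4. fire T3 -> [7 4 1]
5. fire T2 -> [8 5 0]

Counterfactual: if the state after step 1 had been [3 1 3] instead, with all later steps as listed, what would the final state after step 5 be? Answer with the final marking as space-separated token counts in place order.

state after step 1 := [3 1 3]
2. fire T2 -> [4 2 2]
3. fire T2 -> [5 3 1]
4. fire T3 -> [7 3 1]
5. fire T2 -> [8 4 0]

8 4 0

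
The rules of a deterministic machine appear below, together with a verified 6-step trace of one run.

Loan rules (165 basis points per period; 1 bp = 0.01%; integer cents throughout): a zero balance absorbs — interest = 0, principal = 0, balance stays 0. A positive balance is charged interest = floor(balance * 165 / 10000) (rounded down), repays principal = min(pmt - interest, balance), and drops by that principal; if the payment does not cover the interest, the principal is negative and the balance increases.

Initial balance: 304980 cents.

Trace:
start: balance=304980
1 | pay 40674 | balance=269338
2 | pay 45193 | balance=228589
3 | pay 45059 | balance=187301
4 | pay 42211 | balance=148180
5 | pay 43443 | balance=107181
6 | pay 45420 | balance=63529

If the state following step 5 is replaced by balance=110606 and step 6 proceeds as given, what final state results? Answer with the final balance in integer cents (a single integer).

67010

state after step 5 := balance=110606
6 | pay 45420 | balance=67010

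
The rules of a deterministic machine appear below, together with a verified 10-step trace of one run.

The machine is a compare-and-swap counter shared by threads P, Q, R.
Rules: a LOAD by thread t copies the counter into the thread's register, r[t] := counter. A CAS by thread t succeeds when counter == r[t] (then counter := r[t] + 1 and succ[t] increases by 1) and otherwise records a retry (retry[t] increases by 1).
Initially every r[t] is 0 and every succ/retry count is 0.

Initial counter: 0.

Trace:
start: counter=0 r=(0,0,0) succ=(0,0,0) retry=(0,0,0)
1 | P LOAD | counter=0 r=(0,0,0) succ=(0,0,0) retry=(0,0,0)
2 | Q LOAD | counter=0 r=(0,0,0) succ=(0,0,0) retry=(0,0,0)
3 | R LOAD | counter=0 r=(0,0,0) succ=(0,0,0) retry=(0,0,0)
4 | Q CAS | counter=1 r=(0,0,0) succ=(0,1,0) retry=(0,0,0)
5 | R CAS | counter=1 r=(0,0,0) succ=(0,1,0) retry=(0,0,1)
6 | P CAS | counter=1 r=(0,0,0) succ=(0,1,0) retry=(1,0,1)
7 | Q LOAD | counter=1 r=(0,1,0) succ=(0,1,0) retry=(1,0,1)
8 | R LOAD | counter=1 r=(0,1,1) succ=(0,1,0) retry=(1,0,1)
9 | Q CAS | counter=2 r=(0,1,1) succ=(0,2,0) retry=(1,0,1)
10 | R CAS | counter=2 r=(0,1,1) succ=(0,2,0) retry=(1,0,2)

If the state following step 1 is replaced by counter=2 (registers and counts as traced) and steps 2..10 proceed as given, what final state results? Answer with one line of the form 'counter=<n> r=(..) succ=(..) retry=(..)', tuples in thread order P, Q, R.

counter=4 r=(0,3,3) succ=(0,2,0) retry=(1,0,2)

state after step 1 := counter=2 r=(0,0,0) succ=(0,0,0) retry=(0,0,0)
2 | Q LOAD | counter=2 r=(0,2,0) succ=(0,0,0) retry=(0,0,0)
3 | R LOAD | counter=2 r=(0,2,2) succ=(0,0,0) retry=(0,0,0)
4 | Q CAS | counter=3 r=(0,2,2) succ=(0,1,0) retry=(0,0,0)
5 | R CAS | counter=3 r=(0,2,2) succ=(0,1,0) retry=(0,0,1)
6 | P CAS | counter=3 r=(0,2,2) succ=(0,1,0) retry=(1,0,1)
7 | Q LOAD | counter=3 r=(0,3,2) succ=(0,1,0) retry=(1,0,1)
8 | R LOAD | counter=3 r=(0,3,3) succ=(0,1,0) retry=(1,0,1)
9 | Q CAS | counter=4 r=(0,3,3) succ=(0,2,0) retry=(1,0,1)
10 | R CAS | counter=4 r=(0,3,3) succ=(0,2,0) retry=(1,0,2)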